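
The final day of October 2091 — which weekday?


October 2091 has 31 days
Anchor: Jan 1, 2091. With p = 2091 - 1 = 2090: (p + p//4 - p//100 + p//400) mod 7 = (2090 + 522 - 20 + 5) mod 7 = 2597 mod 7 = 0 -> Monday (Mon=0 ... Sun=6)
Days before October (Jan-Sep): 273; October 1 index = (0 + 273) mod 7 = 0 -> Monday
Last day offset: 31 - 1 = 30 days
Weekday index = (0 + 30) mod 7 = 2

Wednesday, October 31


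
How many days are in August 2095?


August 2095

31 days


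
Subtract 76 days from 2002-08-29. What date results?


Start: 2002-08-29, subtract 76 days
Back 29 days from August 29 reaches July 31, 2002 -> 47 left
July 2002 has 31 days -> back to June 30, 2002 -> 16 left
June 2002: 30 - 16 = 14 -> lands on June 14

Result: 2002-06-14


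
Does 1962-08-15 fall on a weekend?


Anchor: Jan 1, 1962. With p = 1962 - 1 = 1961: (p + p//4 - p//100 + p//400) mod 7 = (1961 + 490 - 19 + 4) mod 7 = 2436 mod 7 = 0 -> Monday (Mon=0 ... Sun=6)
Day of year: 227; offset = 226
Weekday index = (0 + 226) mod 7 = 2 -> Wednesday
Weekend days: Saturday, Sunday

No


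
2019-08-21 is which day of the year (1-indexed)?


Date: August 21, 2019
Days in months 1 through 7: 212
Plus 21 days in August

Day of year: 233


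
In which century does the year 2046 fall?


Century = (year - 1) // 100 + 1
= (2046 - 1) // 100 + 1
= 2045 // 100 + 1
= 20 + 1

21st century


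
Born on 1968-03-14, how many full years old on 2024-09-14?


Birth: 1968-03-14
Reference: 2024-09-14
Year difference: 2024 - 1968 = 56

56 years old


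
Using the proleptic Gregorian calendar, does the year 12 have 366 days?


Gregorian leap year rule: divisible by 4, but not by 100, unless also by 400.
12 is divisible by 4 but not 100 -> leap year

Yes


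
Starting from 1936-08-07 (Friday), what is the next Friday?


Current: Friday
Target: Friday
Days ahead: 7

Next Friday: 1936-08-14


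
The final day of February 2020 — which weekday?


February 2020 has 29 days
Anchor: Jan 1, 2020. With p = 2020 - 1 = 2019: (p + p//4 - p//100 + p//400) mod 7 = (2019 + 504 - 20 + 5) mod 7 = 2508 mod 7 = 2 -> Wednesday (Mon=0 ... Sun=6)
Days before February (Jan): 31; February 1 index = (2 + 31) mod 7 = 5 -> Saturday
Last day offset: 29 - 1 = 28 days
Weekday index = (5 + 28) mod 7 = 5

Saturday, February 29


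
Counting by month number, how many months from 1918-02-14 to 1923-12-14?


From February 1918 to December 1923
5 years * 12 = 60 months, plus 10 months = 70

70 months


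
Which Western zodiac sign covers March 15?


Date: March 15
Conventional tropical zodiac dates: Pisces from February 19 onward; Aries starts March 21
March 15 falls within the Pisces range

Pisces


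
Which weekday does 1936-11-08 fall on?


Date: November 8, 1936
Anchor: Jan 1, 1936. With p = 1936 - 1 = 1935: (p + p//4 - p//100 + p//400) mod 7 = (1935 + 483 - 19 + 4) mod 7 = 2403 mod 7 = 2 -> Wednesday (Mon=0 ... Sun=6)
Days before November (Jan-Oct): 305; offset = 305 + 8 - 1 = 312
Weekday index = (2 + 312) mod 7 = 6

Day of the week: Sunday


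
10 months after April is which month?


April is month 4
4 + 10 = 14; wrap: 14 - 12 = 2

February


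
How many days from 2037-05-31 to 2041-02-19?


From 2037-05-31 to 2041-02-19
2037-05-31: days before May = 31 + 28 + 31 + 30 = 120 (2037 is not a leap year); day of year = 120 + 31 = 151
2041-02-19: days before February = 31; day of year = 31 + 19 = 50
Rest of 2037: 365 - 151 = 214
Full years 2038 (365), 2039 (365), 2040 (366): 1096
Total = 214 + 1096 + 50 = 1360

1360 days


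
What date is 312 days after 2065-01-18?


Start: 2065-01-18, add 312 days
January 2065 has 31 days: 31 - 18 = 13 days to January 31 -> 299 left
February 2065 has 28 days -> 271 left
March 2065 has 31 days -> 240 left
April 2065 has 30 days -> 210 left
May 2065 has 31 days -> 179 left
June 2065 has 30 days -> 149 left
July 2065 has 31 days -> 118 left
August 2065 has 31 days -> 87 left
September 2065 has 30 days -> 57 left
October 2065 has 31 days -> 26 left
November 2065: 26 <= 30 -> lands on November 26

Result: 2065-11-26


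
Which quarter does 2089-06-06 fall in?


Month: June (month 6)
Q1: Jan-Mar, Q2: Apr-Jun, Q3: Jul-Sep, Q4: Oct-Dec

Q2


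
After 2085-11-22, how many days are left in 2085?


Day of year: 326 of 365
Remaining = 365 - 326

39 days


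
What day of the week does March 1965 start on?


Target: March 1, 1965
Anchor: Jan 1, 1965. With p = 1965 - 1 = 1964: (p + p//4 - p//100 + p//400) mod 7 = (1964 + 491 - 19 + 4) mod 7 = 2440 mod 7 = 4 -> Friday (Mon=0 ... Sun=6)
Days before March (Jan-Feb): 59 days
Weekday index = (4 + 59) mod 7 = 0

Monday


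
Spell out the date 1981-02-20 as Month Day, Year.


ISO 1981-02-20 parses as year=1981, month=02, day=20
Month 2 -> February

February 20, 1981


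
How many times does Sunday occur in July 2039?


July 2039 has 31 days
Anchor: Jan 1, 2039. With p = 2039 - 1 = 2038: (p + p//4 - p//100 + p//400) mod 7 = (2038 + 509 - 20 + 5) mod 7 = 2532 mod 7 = 5 -> Saturday (Mon=0 ... Sun=6)
Days before July (Jan-Jun): 181; July 1 index = (5 + 181) mod 7 = 4 -> Friday
First Sunday is July 3
Sundays: 3, 10, 17, 24, 31

5 Sundays


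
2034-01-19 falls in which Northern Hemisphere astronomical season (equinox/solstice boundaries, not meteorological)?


Date: January 19
Astronomical Winter (approx.; exact equinox/solstice day varies by year): December 21 to March 19
January 19 falls within the Winter window

Winter


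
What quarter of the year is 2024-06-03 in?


Month: June (month 6)
Q1: Jan-Mar, Q2: Apr-Jun, Q3: Jul-Sep, Q4: Oct-Dec

Q2


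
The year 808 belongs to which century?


Century = (year - 1) // 100 + 1
= (808 - 1) // 100 + 1
= 807 // 100 + 1
= 8 + 1

9th century


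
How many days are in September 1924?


September 1924

30 days


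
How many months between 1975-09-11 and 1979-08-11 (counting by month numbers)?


From September 1975 to August 1979
4 years * 12 = 48 months, minus 1 month = 47

47 months


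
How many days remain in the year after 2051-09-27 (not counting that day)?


Day of year: 270 of 365
Remaining = 365 - 270

95 days


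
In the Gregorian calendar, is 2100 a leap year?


Gregorian leap year rule: divisible by 4, but not by 100, unless also by 400.
2100 is divisible by 100 but not 400 -> not a leap year

No


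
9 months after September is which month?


September is month 9
9 + 9 = 18; wrap: 18 - 12 = 6

June


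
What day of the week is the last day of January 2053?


January 2053 has 31 days
Anchor: Jan 1, 2053. With p = 2053 - 1 = 2052: (p + p//4 - p//100 + p//400) mod 7 = (2052 + 513 - 20 + 5) mod 7 = 2550 mod 7 = 2 -> Wednesday (Mon=0 ... Sun=6)
January 1 is the anchor itself -> Wednesday
Last day offset: 31 - 1 = 30 days
Weekday index = (2 + 30) mod 7 = 4

Friday, January 31


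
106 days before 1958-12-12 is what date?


Start: 1958-12-12, subtract 106 days
Back 12 days from December 12 reaches November 30, 1958 -> 94 left
November 1958 has 30 days -> back to October 31, 1958 -> 64 left
October 1958 has 31 days -> back to September 30, 1958 -> 33 left
September 1958 has 30 days -> back to August 31, 1958 -> 3 left
August 1958: 31 - 3 = 28 -> lands on August 28

Result: 1958-08-28


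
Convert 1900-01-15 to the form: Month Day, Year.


ISO 1900-01-15 parses as year=1900, month=01, day=15
Month 1 -> January

January 15, 1900


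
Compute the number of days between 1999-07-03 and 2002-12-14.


From 1999-07-03 to 2002-12-14
1999-07-03: days before July = 31 + 28 + 31 + 30 + 31 + 30 = 181 (1999 is not a leap year); day of year = 181 + 3 = 184
2002-12-14: days before December = 31 + 28 + 31 + 30 + 31 + 30 + 31 + 31 + 30 + 31 + 30 = 334 (2002 is not a leap year); day of year = 334 + 14 = 348
Rest of 1999: 365 - 184 = 181
Full years 2000 (366), 2001 (365): 731
Total = 181 + 731 + 348 = 1260

1260 days


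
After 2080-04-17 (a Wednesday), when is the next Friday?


Current: Wednesday
Target: Friday
Days ahead: 2

Next Friday: 2080-04-19


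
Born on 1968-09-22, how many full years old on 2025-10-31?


Birth: 1968-09-22
Reference: 2025-10-31
Year difference: 2025 - 1968 = 57

57 years old


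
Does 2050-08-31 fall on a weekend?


Anchor: Jan 1, 2050. With p = 2050 - 1 = 2049: (p + p//4 - p//100 + p//400) mod 7 = (2049 + 512 - 20 + 5) mod 7 = 2546 mod 7 = 5 -> Saturday (Mon=0 ... Sun=6)
Day of year: 243; offset = 242
Weekday index = (5 + 242) mod 7 = 2 -> Wednesday
Weekend days: Saturday, Sunday

No


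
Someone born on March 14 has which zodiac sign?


Date: March 14
Conventional tropical zodiac dates: Pisces from February 19 onward; Aries starts March 21
March 14 falls within the Pisces range

Pisces


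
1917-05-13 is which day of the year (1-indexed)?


Date: May 13, 1917
Days in months 1 through 4: 120
Plus 13 days in May

Day of year: 133


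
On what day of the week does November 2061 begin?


Target: November 1, 2061
Anchor: Jan 1, 2061. With p = 2061 - 1 = 2060: (p + p//4 - p//100 + p//400) mod 7 = (2060 + 515 - 20 + 5) mod 7 = 2560 mod 7 = 5 -> Saturday (Mon=0 ... Sun=6)
Days before November (Jan-Oct): 304 days
Weekday index = (5 + 304) mod 7 = 1

Tuesday


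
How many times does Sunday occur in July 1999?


July 1999 has 31 days
Anchor: Jan 1, 1999. With p = 1999 - 1 = 1998: (p + p//4 - p//100 + p//400) mod 7 = (1998 + 499 - 19 + 4) mod 7 = 2482 mod 7 = 4 -> Friday (Mon=0 ... Sun=6)
Days before July (Jan-Jun): 181; July 1 index = (4 + 181) mod 7 = 3 -> Thursday
First Sunday is July 4
Sundays: 4, 11, 18, 25

4 Sundays


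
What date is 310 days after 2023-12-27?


Start: 2023-12-27, add 310 days
December 2023 has 31 days: 31 - 27 = 4 days to December 31 -> 306 left
January 2024 has 31 days -> 275 left
February 2024 has 29 days -> 246 left
March 2024 has 31 days -> 215 left
April 2024 has 30 days -> 185 left
May 2024 has 31 days -> 154 left
June 2024 has 30 days -> 124 left
July 2024 has 31 days -> 93 left
August 2024 has 31 days -> 62 left
September 2024 has 30 days -> 32 left
October 2024 has 31 days -> 1 left
November 2024: 1 <= 30 -> lands on November 1

Result: 2024-11-01


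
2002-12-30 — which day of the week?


Date: December 30, 2002
Anchor: Jan 1, 2002. With p = 2002 - 1 = 2001: (p + p//4 - p//100 + p//400) mod 7 = (2001 + 500 - 20 + 5) mod 7 = 2486 mod 7 = 1 -> Tuesday (Mon=0 ... Sun=6)
Days before December (Jan-Nov): 334; offset = 334 + 30 - 1 = 363
Weekday index = (1 + 363) mod 7 = 0

Day of the week: Monday


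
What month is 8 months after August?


August is month 8
8 + 8 = 16; wrap: 16 - 12 = 4

April


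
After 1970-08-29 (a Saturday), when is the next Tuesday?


Current: Saturday
Target: Tuesday
Days ahead: 3

Next Tuesday: 1970-09-01


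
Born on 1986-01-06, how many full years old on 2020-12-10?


Birth: 1986-01-06
Reference: 2020-12-10
Year difference: 2020 - 1986 = 34

34 years old


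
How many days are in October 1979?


October 1979

31 days


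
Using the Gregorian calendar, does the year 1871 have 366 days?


Gregorian leap year rule: divisible by 4, but not by 100, unless also by 400.
1871 is not divisible by 4 -> not a leap year

No


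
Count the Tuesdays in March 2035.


March 2035 has 31 days
Anchor: Jan 1, 2035. With p = 2035 - 1 = 2034: (p + p//4 - p//100 + p//400) mod 7 = (2034 + 508 - 20 + 5) mod 7 = 2527 mod 7 = 0 -> Monday (Mon=0 ... Sun=6)
Days before March (Jan-Feb): 59; March 1 index = (0 + 59) mod 7 = 3 -> Thursday
First Tuesday is March 6
Tuesdays: 6, 13, 20, 27

4 Tuesdays


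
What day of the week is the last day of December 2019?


December 2019 has 31 days
Anchor: Jan 1, 2019. With p = 2019 - 1 = 2018: (p + p//4 - p//100 + p//400) mod 7 = (2018 + 504 - 20 + 5) mod 7 = 2507 mod 7 = 1 -> Tuesday (Mon=0 ... Sun=6)
Days before December (Jan-Nov): 334; December 1 index = (1 + 334) mod 7 = 6 -> Sunday
Last day offset: 31 - 1 = 30 days
Weekday index = (6 + 30) mod 7 = 1

Tuesday, December 31


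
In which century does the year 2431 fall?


Century = (year - 1) // 100 + 1
= (2431 - 1) // 100 + 1
= 2430 // 100 + 1
= 24 + 1

25th century


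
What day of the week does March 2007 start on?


Target: March 1, 2007
Anchor: Jan 1, 2007. With p = 2007 - 1 = 2006: (p + p//4 - p//100 + p//400) mod 7 = (2006 + 501 - 20 + 5) mod 7 = 2492 mod 7 = 0 -> Monday (Mon=0 ... Sun=6)
Days before March (Jan-Feb): 59 days
Weekday index = (0 + 59) mod 7 = 3

Thursday


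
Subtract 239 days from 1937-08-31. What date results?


Start: 1937-08-31, subtract 239 days
Back 31 days from August 31 reaches July 31, 1937 -> 208 left
July 1937 has 31 days -> back to June 30, 1937 -> 177 left
June 1937 has 30 days -> back to May 31, 1937 -> 147 left
May 1937 has 31 days -> back to April 30, 1937 -> 116 left
April 1937 has 30 days -> back to March 31, 1937 -> 86 left
March 1937 has 31 days -> back to February 28, 1937 -> 55 left
February 1937 has 28 days -> back to January 31, 1937 -> 27 left
January 1937: 31 - 27 = 4 -> lands on January 4

Result: 1937-01-04


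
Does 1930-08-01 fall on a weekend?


Anchor: Jan 1, 1930. With p = 1930 - 1 = 1929: (p + p//4 - p//100 + p//400) mod 7 = (1929 + 482 - 19 + 4) mod 7 = 2396 mod 7 = 2 -> Wednesday (Mon=0 ... Sun=6)
Day of year: 213; offset = 212
Weekday index = (2 + 212) mod 7 = 4 -> Friday
Weekend days: Saturday, Sunday

No


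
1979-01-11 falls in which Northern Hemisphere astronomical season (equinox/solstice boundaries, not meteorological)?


Date: January 11
Astronomical Winter (approx.; exact equinox/solstice day varies by year): December 21 to March 19
January 11 falls within the Winter window

Winter


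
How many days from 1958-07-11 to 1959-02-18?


From 1958-07-11 to 1959-02-18
1958-07-11: days before July = 31 + 28 + 31 + 30 + 31 + 30 = 181 (1958 is not a leap year); day of year = 181 + 11 = 192
1959-02-18: days before February = 31; day of year = 31 + 18 = 49
Rest of 1958: 365 - 192 = 173
Total = 173 + 49 = 222

222 days


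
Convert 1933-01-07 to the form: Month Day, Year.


ISO 1933-01-07 parses as year=1933, month=01, day=07
Month 1 -> January

January 7, 1933


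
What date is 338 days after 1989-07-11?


Start: 1989-07-11, add 338 days
July 1989 has 31 days: 31 - 11 = 20 days to July 31 -> 318 left
August 1989 has 31 days -> 287 left
September 1989 has 30 days -> 257 left
October 1989 has 31 days -> 226 left
November 1989 has 30 days -> 196 left
December 1989 has 31 days -> 165 left
January 1990 has 31 days -> 134 left
February 1990 has 28 days -> 106 left
March 1990 has 31 days -> 75 left
April 1990 has 30 days -> 45 left
May 1990 has 31 days -> 14 left
June 1990: 14 <= 30 -> lands on June 14

Result: 1990-06-14


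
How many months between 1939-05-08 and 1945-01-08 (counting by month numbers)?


From May 1939 to January 1945
6 years * 12 = 72 months, minus 4 months = 68

68 months


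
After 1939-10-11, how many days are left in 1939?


Day of year: 284 of 365
Remaining = 365 - 284

81 days


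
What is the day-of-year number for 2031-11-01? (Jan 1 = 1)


Date: November 1, 2031
Days in months 1 through 10: 304
Plus 1 days in November

Day of year: 305


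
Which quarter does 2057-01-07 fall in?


Month: January (month 1)
Q1: Jan-Mar, Q2: Apr-Jun, Q3: Jul-Sep, Q4: Oct-Dec

Q1


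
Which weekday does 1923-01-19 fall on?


Date: January 19, 1923
Anchor: Jan 1, 1923. With p = 1923 - 1 = 1922: (p + p//4 - p//100 + p//400) mod 7 = (1922 + 480 - 19 + 4) mod 7 = 2387 mod 7 = 0 -> Monday (Mon=0 ... Sun=6)
Days into year = 19 - 1 = 18
Weekday index = (0 + 18) mod 7 = 4

Day of the week: Friday


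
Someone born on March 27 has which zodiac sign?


Date: March 27
Conventional tropical zodiac dates: Aries from March 21 onward; Taurus starts April 20
March 27 falls within the Aries range

Aries


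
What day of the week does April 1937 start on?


Target: April 1, 1937
Anchor: Jan 1, 1937. With p = 1937 - 1 = 1936: (p + p//4 - p//100 + p//400) mod 7 = (1936 + 484 - 19 + 4) mod 7 = 2405 mod 7 = 4 -> Friday (Mon=0 ... Sun=6)
Days before April (Jan-Mar): 90 days
Weekday index = (4 + 90) mod 7 = 3

Thursday


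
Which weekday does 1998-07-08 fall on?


Date: July 8, 1998
Anchor: Jan 1, 1998. With p = 1998 - 1 = 1997: (p + p//4 - p//100 + p//400) mod 7 = (1997 + 499 - 19 + 4) mod 7 = 2481 mod 7 = 3 -> Thursday (Mon=0 ... Sun=6)
Days before July (Jan-Jun): 181; offset = 181 + 8 - 1 = 188
Weekday index = (3 + 188) mod 7 = 2

Day of the week: Wednesday


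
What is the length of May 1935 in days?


May 1935

31 days


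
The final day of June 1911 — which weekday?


June 1911 has 30 days
Anchor: Jan 1, 1911. With p = 1911 - 1 = 1910: (p + p//4 - p//100 + p//400) mod 7 = (1910 + 477 - 19 + 4) mod 7 = 2372 mod 7 = 6 -> Sunday (Mon=0 ... Sun=6)
Days before June (Jan-May): 151; June 1 index = (6 + 151) mod 7 = 3 -> Thursday
Last day offset: 30 - 1 = 29 days
Weekday index = (3 + 29) mod 7 = 4

Friday, June 30


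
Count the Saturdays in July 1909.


July 1909 has 31 days
Anchor: Jan 1, 1909. With p = 1909 - 1 = 1908: (p + p//4 - p//100 + p//400) mod 7 = (1908 + 477 - 19 + 4) mod 7 = 2370 mod 7 = 4 -> Friday (Mon=0 ... Sun=6)
Days before July (Jan-Jun): 181; July 1 index = (4 + 181) mod 7 = 3 -> Thursday
First Saturday is July 3
Saturdays: 3, 10, 17, 24, 31

5 Saturdays


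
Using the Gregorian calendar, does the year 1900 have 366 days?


Gregorian leap year rule: divisible by 4, but not by 100, unless also by 400.
1900 is divisible by 100 but not 400 -> not a leap year

No


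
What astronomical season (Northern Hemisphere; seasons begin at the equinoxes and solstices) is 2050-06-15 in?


Date: June 15
Astronomical Spring (approx.; exact equinox/solstice day varies by year): March 20 to June 20
June 15 falls within the Spring window

Spring


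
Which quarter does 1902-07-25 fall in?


Month: July (month 7)
Q1: Jan-Mar, Q2: Apr-Jun, Q3: Jul-Sep, Q4: Oct-Dec

Q3


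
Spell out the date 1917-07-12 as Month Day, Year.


ISO 1917-07-12 parses as year=1917, month=07, day=12
Month 7 -> July

July 12, 1917


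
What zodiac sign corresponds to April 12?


Date: April 12
Conventional tropical zodiac dates: Aries from March 21 onward; Taurus starts April 20
April 12 falls within the Aries range

Aries


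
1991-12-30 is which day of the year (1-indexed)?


Date: December 30, 1991
Days in months 1 through 11: 334
Plus 30 days in December

Day of year: 364


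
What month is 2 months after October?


October is month 10
10 + 2 = 12

December


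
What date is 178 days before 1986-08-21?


Start: 1986-08-21, subtract 178 days
Back 21 days from August 21 reaches July 31, 1986 -> 157 left
July 1986 has 31 days -> back to June 30, 1986 -> 126 left
June 1986 has 30 days -> back to May 31, 1986 -> 96 left
May 1986 has 31 days -> back to April 30, 1986 -> 65 left
April 1986 has 30 days -> back to March 31, 1986 -> 35 left
March 1986 has 31 days -> back to February 28, 1986 -> 4 left
February 1986: 28 - 4 = 24 -> lands on February 24

Result: 1986-02-24


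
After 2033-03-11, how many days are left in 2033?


Day of year: 70 of 365
Remaining = 365 - 70

295 days


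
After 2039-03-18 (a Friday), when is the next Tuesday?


Current: Friday
Target: Tuesday
Days ahead: 4

Next Tuesday: 2039-03-22


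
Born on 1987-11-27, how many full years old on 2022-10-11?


Birth: 1987-11-27
Reference: 2022-10-11
Year difference: 2022 - 1987 = 35
Birthday not yet reached in 2022, subtract 1

34 years old


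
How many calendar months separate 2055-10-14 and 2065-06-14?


From October 2055 to June 2065
10 years * 12 = 120 months, minus 4 months = 116

116 months


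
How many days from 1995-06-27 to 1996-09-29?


From 1995-06-27 to 1996-09-29
1995-06-27: days before June = 31 + 28 + 31 + 30 + 31 = 151 (1995 is not a leap year); day of year = 151 + 27 = 178
1996-09-29: days before September = 31 + 29 + 31 + 30 + 31 + 30 + 31 + 31 = 244 (1996 is a leap year); day of year = 244 + 29 = 273
Rest of 1995: 365 - 178 = 187
Total = 187 + 273 = 460

460 days


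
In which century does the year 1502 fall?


Century = (year - 1) // 100 + 1
= (1502 - 1) // 100 + 1
= 1501 // 100 + 1
= 15 + 1

16th century


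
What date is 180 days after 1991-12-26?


Start: 1991-12-26, add 180 days
December 1991 has 31 days: 31 - 26 = 5 days to December 31 -> 175 left
January 1992 has 31 days -> 144 left
February 1992 has 29 days -> 115 left
March 1992 has 31 days -> 84 left
April 1992 has 30 days -> 54 left
May 1992 has 31 days -> 23 left
June 1992: 23 <= 30 -> lands on June 23

Result: 1992-06-23


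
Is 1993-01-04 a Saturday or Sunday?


Anchor: Jan 1, 1993. With p = 1993 - 1 = 1992: (p + p//4 - p//100 + p//400) mod 7 = (1992 + 498 - 19 + 4) mod 7 = 2475 mod 7 = 4 -> Friday (Mon=0 ... Sun=6)
Day of year: 4; offset = 3
Weekday index = (4 + 3) mod 7 = 0 -> Monday
Weekend days: Saturday, Sunday

No


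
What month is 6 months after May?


May is month 5
5 + 6 = 11

November


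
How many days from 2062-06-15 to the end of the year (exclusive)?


Day of year: 166 of 365
Remaining = 365 - 166

199 days


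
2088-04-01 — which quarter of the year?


Month: April (month 4)
Q1: Jan-Mar, Q2: Apr-Jun, Q3: Jul-Sep, Q4: Oct-Dec

Q2


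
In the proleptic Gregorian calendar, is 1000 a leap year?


Gregorian leap year rule: divisible by 4, but not by 100, unless also by 400.
1000 is divisible by 100 but not 400 -> not a leap year

No


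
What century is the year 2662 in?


Century = (year - 1) // 100 + 1
= (2662 - 1) // 100 + 1
= 2661 // 100 + 1
= 26 + 1

27th century


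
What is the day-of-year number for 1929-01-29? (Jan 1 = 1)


Date: January 29, 1929
No months before January
Plus 29 days in January

Day of year: 29


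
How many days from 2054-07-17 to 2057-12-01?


From 2054-07-17 to 2057-12-01
2054-07-17: days before July = 31 + 28 + 31 + 30 + 31 + 30 = 181 (2054 is not a leap year); day of year = 181 + 17 = 198
2057-12-01: days before December = 31 + 28 + 31 + 30 + 31 + 30 + 31 + 31 + 30 + 31 + 30 = 334 (2057 is not a leap year); day of year = 334 + 1 = 335
Rest of 2054: 365 - 198 = 167
Full years 2055 (365), 2056 (366): 731
Total = 167 + 731 + 335 = 1233

1233 days


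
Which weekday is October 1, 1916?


Target: October 1, 1916
Anchor: Jan 1, 1916. With p = 1916 - 1 = 1915: (p + p//4 - p//100 + p//400) mod 7 = (1915 + 478 - 19 + 4) mod 7 = 2378 mod 7 = 5 -> Saturday (Mon=0 ... Sun=6)
Days before October (Jan-Sep): 274 days
Weekday index = (5 + 274) mod 7 = 6

Sunday


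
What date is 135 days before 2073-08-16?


Start: 2073-08-16, subtract 135 days
Back 16 days from August 16 reaches July 31, 2073 -> 119 left
July 2073 has 31 days -> back to June 30, 2073 -> 88 left
June 2073 has 30 days -> back to May 31, 2073 -> 58 left
May 2073 has 31 days -> back to April 30, 2073 -> 27 left
April 2073: 30 - 27 = 3 -> lands on April 3

Result: 2073-04-03


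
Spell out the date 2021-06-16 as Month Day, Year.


ISO 2021-06-16 parses as year=2021, month=06, day=16
Month 6 -> June

June 16, 2021


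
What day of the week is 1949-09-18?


Date: September 18, 1949
Anchor: Jan 1, 1949. With p = 1949 - 1 = 1948: (p + p//4 - p//100 + p//400) mod 7 = (1948 + 487 - 19 + 4) mod 7 = 2420 mod 7 = 5 -> Saturday (Mon=0 ... Sun=6)
Days before September (Jan-Aug): 243; offset = 243 + 18 - 1 = 260
Weekday index = (5 + 260) mod 7 = 6

Day of the week: Sunday


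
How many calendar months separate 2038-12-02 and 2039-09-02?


From December 2038 to September 2039
1 year * 12 = 12 months, minus 3 months = 9

9 months


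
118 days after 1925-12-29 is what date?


Start: 1925-12-29, add 118 days
December 1925 has 31 days: 31 - 29 = 2 days to December 31 -> 116 left
January 1926 has 31 days -> 85 left
February 1926 has 28 days -> 57 left
March 1926 has 31 days -> 26 left
April 1926: 26 <= 30 -> lands on April 26

Result: 1926-04-26


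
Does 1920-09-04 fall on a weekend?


Anchor: Jan 1, 1920. With p = 1920 - 1 = 1919: (p + p//4 - p//100 + p//400) mod 7 = (1919 + 479 - 19 + 4) mod 7 = 2383 mod 7 = 3 -> Thursday (Mon=0 ... Sun=6)
Day of year: 248; offset = 247
Weekday index = (3 + 247) mod 7 = 5 -> Saturday
Weekend days: Saturday, Sunday

Yes


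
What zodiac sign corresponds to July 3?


Date: July 3
Conventional tropical zodiac dates: Cancer from June 21 onward; Leo starts July 23
July 3 falls within the Cancer range

Cancer


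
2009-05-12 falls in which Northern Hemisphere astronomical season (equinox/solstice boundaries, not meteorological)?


Date: May 12
Astronomical Spring (approx.; exact equinox/solstice day varies by year): March 20 to June 20
May 12 falls within the Spring window

Spring


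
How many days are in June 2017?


June 2017

30 days


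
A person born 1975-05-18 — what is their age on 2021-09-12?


Birth: 1975-05-18
Reference: 2021-09-12
Year difference: 2021 - 1975 = 46

46 years old


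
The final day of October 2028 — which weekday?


October 2028 has 31 days
Anchor: Jan 1, 2028. With p = 2028 - 1 = 2027: (p + p//4 - p//100 + p//400) mod 7 = (2027 + 506 - 20 + 5) mod 7 = 2518 mod 7 = 5 -> Saturday (Mon=0 ... Sun=6)
Days before October (Jan-Sep): 274; October 1 index = (5 + 274) mod 7 = 6 -> Sunday
Last day offset: 31 - 1 = 30 days
Weekday index = (6 + 30) mod 7 = 1

Tuesday, October 31


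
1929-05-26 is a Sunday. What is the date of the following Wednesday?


Current: Sunday
Target: Wednesday
Days ahead: 3

Next Wednesday: 1929-05-29


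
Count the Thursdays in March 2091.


March 2091 has 31 days
Anchor: Jan 1, 2091. With p = 2091 - 1 = 2090: (p + p//4 - p//100 + p//400) mod 7 = (2090 + 522 - 20 + 5) mod 7 = 2597 mod 7 = 0 -> Monday (Mon=0 ... Sun=6)
Days before March (Jan-Feb): 59; March 1 index = (0 + 59) mod 7 = 3 -> Thursday
First Thursday is March 1
Thursdays: 1, 8, 15, 22, 29

5 Thursdays


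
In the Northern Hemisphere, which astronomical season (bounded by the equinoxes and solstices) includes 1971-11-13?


Date: November 13
Astronomical Autumn (approx.; exact equinox/solstice day varies by year): September 22 to December 20
November 13 falls within the Autumn window

Autumn


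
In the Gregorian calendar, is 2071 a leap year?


Gregorian leap year rule: divisible by 4, but not by 100, unless also by 400.
2071 is not divisible by 4 -> not a leap year

No


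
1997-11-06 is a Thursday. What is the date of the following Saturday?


Current: Thursday
Target: Saturday
Days ahead: 2

Next Saturday: 1997-11-08


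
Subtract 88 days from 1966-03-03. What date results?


Start: 1966-03-03, subtract 88 days
Back 3 days from March 3 reaches February 28, 1966 -> 85 left
February 1966 has 28 days -> back to January 31, 1966 -> 57 left
January 1966 has 31 days -> back to December 31, 1965 -> 26 left
December 1965: 31 - 26 = 5 -> lands on December 5

Result: 1965-12-05


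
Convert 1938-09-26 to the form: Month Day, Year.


ISO 1938-09-26 parses as year=1938, month=09, day=26
Month 9 -> September

September 26, 1938


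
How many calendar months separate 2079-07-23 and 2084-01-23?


From July 2079 to January 2084
5 years * 12 = 60 months, minus 6 months = 54

54 months


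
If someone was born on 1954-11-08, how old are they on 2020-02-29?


Birth: 1954-11-08
Reference: 2020-02-29
Year difference: 2020 - 1954 = 66
Birthday not yet reached in 2020, subtract 1

65 years old


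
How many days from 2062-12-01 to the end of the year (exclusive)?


Day of year: 335 of 365
Remaining = 365 - 335

30 days


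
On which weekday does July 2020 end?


July 2020 has 31 days
Anchor: Jan 1, 2020. With p = 2020 - 1 = 2019: (p + p//4 - p//100 + p//400) mod 7 = (2019 + 504 - 20 + 5) mod 7 = 2508 mod 7 = 2 -> Wednesday (Mon=0 ... Sun=6)
Days before July (Jan-Jun): 182; July 1 index = (2 + 182) mod 7 = 2 -> Wednesday
Last day offset: 31 - 1 = 30 days
Weekday index = (2 + 30) mod 7 = 4

Friday, July 31


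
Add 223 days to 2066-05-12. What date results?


Start: 2066-05-12, add 223 days
May 2066 has 31 days: 31 - 12 = 19 days to May 31 -> 204 left
June 2066 has 30 days -> 174 left
July 2066 has 31 days -> 143 left
August 2066 has 31 days -> 112 left
September 2066 has 30 days -> 82 left
October 2066 has 31 days -> 51 left
November 2066 has 30 days -> 21 left
December 2066: 21 <= 31 -> lands on December 21

Result: 2066-12-21


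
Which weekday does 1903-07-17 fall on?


Date: July 17, 1903
Anchor: Jan 1, 1903. With p = 1903 - 1 = 1902: (p + p//4 - p//100 + p//400) mod 7 = (1902 + 475 - 19 + 4) mod 7 = 2362 mod 7 = 3 -> Thursday (Mon=0 ... Sun=6)
Days before July (Jan-Jun): 181; offset = 181 + 17 - 1 = 197
Weekday index = (3 + 197) mod 7 = 4

Day of the week: Friday


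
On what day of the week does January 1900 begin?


Target: January 1, 1900
Anchor: Jan 1, 1900. With p = 1900 - 1 = 1899: (p + p//4 - p//100 + p//400) mod 7 = (1899 + 474 - 18 + 4) mod 7 = 2359 mod 7 = 0 -> Monday (Mon=0 ... Sun=6)
Offset from anchor: 0 days
Weekday index = (0 + 0) mod 7 = 0

Monday


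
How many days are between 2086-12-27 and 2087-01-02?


From 2086-12-27 to 2087-01-02
2086-12-27: days before December = 31 + 28 + 31 + 30 + 31 + 30 + 31 + 31 + 30 + 31 + 30 = 334 (2086 is not a leap year); day of year = 334 + 27 = 361
2087-01-02: day of year = 2
Rest of 2086: 365 - 361 = 4
Total = 4 + 2 = 6

6 days


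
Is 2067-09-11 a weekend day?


Anchor: Jan 1, 2067. With p = 2067 - 1 = 2066: (p + p//4 - p//100 + p//400) mod 7 = (2066 + 516 - 20 + 5) mod 7 = 2567 mod 7 = 5 -> Saturday (Mon=0 ... Sun=6)
Day of year: 254; offset = 253
Weekday index = (5 + 253) mod 7 = 6 -> Sunday
Weekend days: Saturday, Sunday

Yes


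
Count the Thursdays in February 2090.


February 2090 has 28 days
Anchor: Jan 1, 2090. With p = 2090 - 1 = 2089: (p + p//4 - p//100 + p//400) mod 7 = (2089 + 522 - 20 + 5) mod 7 = 2596 mod 7 = 6 -> Sunday (Mon=0 ... Sun=6)
Days before February (Jan): 31; February 1 index = (6 + 31) mod 7 = 2 -> Wednesday
First Thursday is February 2
Thursdays: 2, 9, 16, 23

4 Thursdays


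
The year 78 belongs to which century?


Century = (year - 1) // 100 + 1
= (78 - 1) // 100 + 1
= 77 // 100 + 1
= 0 + 1

1st century


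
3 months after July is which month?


July is month 7
7 + 3 = 10

October


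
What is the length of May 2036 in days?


May 2036

31 days


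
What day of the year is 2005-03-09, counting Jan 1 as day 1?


Date: March 9, 2005
Days in months 1 through 2: 59
Plus 9 days in March

Day of year: 68


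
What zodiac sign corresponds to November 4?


Date: November 4
Conventional tropical zodiac dates: Scorpio from October 23 onward; Sagittarius starts November 22
November 4 falls within the Scorpio range

Scorpio


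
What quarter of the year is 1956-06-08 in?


Month: June (month 6)
Q1: Jan-Mar, Q2: Apr-Jun, Q3: Jul-Sep, Q4: Oct-Dec

Q2


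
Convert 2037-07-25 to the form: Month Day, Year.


ISO 2037-07-25 parses as year=2037, month=07, day=25
Month 7 -> July

July 25, 2037


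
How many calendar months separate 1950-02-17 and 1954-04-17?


From February 1950 to April 1954
4 years * 12 = 48 months, plus 2 months = 50

50 months


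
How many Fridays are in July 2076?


July 2076 has 31 days
Anchor: Jan 1, 2076. With p = 2076 - 1 = 2075: (p + p//4 - p//100 + p//400) mod 7 = (2075 + 518 - 20 + 5) mod 7 = 2578 mod 7 = 2 -> Wednesday (Mon=0 ... Sun=6)
Days before July (Jan-Jun): 182; July 1 index = (2 + 182) mod 7 = 2 -> Wednesday
First Friday is July 3
Fridays: 3, 10, 17, 24, 31

5 Fridays


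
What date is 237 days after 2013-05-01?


Start: 2013-05-01, add 237 days
May 2013 has 31 days: 31 - 1 = 30 days to May 31 -> 207 left
June 2013 has 30 days -> 177 left
July 2013 has 31 days -> 146 left
August 2013 has 31 days -> 115 left
September 2013 has 30 days -> 85 left
October 2013 has 31 days -> 54 left
November 2013 has 30 days -> 24 left
December 2013: 24 <= 31 -> lands on December 24

Result: 2013-12-24


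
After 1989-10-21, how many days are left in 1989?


Day of year: 294 of 365
Remaining = 365 - 294

71 days


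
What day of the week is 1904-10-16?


Date: October 16, 1904
Anchor: Jan 1, 1904. With p = 1904 - 1 = 1903: (p + p//4 - p//100 + p//400) mod 7 = (1903 + 475 - 19 + 4) mod 7 = 2363 mod 7 = 4 -> Friday (Mon=0 ... Sun=6)
Days before October (Jan-Sep): 274; offset = 274 + 16 - 1 = 289
Weekday index = (4 + 289) mod 7 = 6

Day of the week: Sunday


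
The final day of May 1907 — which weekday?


May 1907 has 31 days
Anchor: Jan 1, 1907. With p = 1907 - 1 = 1906: (p + p//4 - p//100 + p//400) mod 7 = (1906 + 476 - 19 + 4) mod 7 = 2367 mod 7 = 1 -> Tuesday (Mon=0 ... Sun=6)
Days before May (Jan-Apr): 120; May 1 index = (1 + 120) mod 7 = 2 -> Wednesday
Last day offset: 31 - 1 = 30 days
Weekday index = (2 + 30) mod 7 = 4

Friday, May 31


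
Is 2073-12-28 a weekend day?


Anchor: Jan 1, 2073. With p = 2073 - 1 = 2072: (p + p//4 - p//100 + p//400) mod 7 = (2072 + 518 - 20 + 5) mod 7 = 2575 mod 7 = 6 -> Sunday (Mon=0 ... Sun=6)
Day of year: 362; offset = 361
Weekday index = (6 + 361) mod 7 = 3 -> Thursday
Weekend days: Saturday, Sunday

No


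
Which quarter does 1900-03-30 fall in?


Month: March (month 3)
Q1: Jan-Mar, Q2: Apr-Jun, Q3: Jul-Sep, Q4: Oct-Dec

Q1


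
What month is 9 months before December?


December is month 12
12 - 9 = 3

March


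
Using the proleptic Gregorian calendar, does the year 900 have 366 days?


Gregorian leap year rule: divisible by 4, but not by 100, unless also by 400.
900 is divisible by 100 but not 400 -> not a leap year

No


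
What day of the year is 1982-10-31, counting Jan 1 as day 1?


Date: October 31, 1982
Days in months 1 through 9: 273
Plus 31 days in October

Day of year: 304


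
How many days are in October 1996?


October 1996

31 days


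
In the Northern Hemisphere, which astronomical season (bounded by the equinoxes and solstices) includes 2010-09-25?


Date: September 25
Astronomical Autumn (approx.; exact equinox/solstice day varies by year): September 22 to December 20
September 25 falls within the Autumn window

Autumn


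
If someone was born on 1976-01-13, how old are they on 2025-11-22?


Birth: 1976-01-13
Reference: 2025-11-22
Year difference: 2025 - 1976 = 49

49 years old


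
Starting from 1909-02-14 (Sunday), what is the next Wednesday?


Current: Sunday
Target: Wednesday
Days ahead: 3

Next Wednesday: 1909-02-17


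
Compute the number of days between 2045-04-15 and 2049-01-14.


From 2045-04-15 to 2049-01-14
2045-04-15: days before April = 31 + 28 + 31 = 90 (2045 is not a leap year); day of year = 90 + 15 = 105
2049-01-14: day of year = 14
Rest of 2045: 365 - 105 = 260
Full years 2046 (365), 2047 (365), 2048 (366): 1096
Total = 260 + 1096 + 14 = 1370

1370 days


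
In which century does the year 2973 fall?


Century = (year - 1) // 100 + 1
= (2973 - 1) // 100 + 1
= 2972 // 100 + 1
= 29 + 1

30th century


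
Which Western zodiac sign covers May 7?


Date: May 7
Conventional tropical zodiac dates: Taurus from April 20 onward; Gemini starts May 21
May 7 falls within the Taurus range

Taurus


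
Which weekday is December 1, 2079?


Target: December 1, 2079
Anchor: Jan 1, 2079. With p = 2079 - 1 = 2078: (p + p//4 - p//100 + p//400) mod 7 = (2078 + 519 - 20 + 5) mod 7 = 2582 mod 7 = 6 -> Sunday (Mon=0 ... Sun=6)
Days before December (Jan-Nov): 334 days
Weekday index = (6 + 334) mod 7 = 4

Friday


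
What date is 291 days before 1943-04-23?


Start: 1943-04-23, subtract 291 days
Back 23 days from April 23 reaches March 31, 1943 -> 268 left
March 1943 has 31 days -> back to February 28, 1943 -> 237 left
February 1943 has 28 days -> back to January 31, 1943 -> 209 left
January 1943 has 31 days -> back to December 31, 1942 -> 178 left
December 1942 has 31 days -> back to November 30, 1942 -> 147 left
November 1942 has 30 days -> back to October 31, 1942 -> 117 left
October 1942 has 31 days -> back to September 30, 1942 -> 86 left
September 1942 has 30 days -> back to August 31, 1942 -> 56 left
August 1942 has 31 days -> back to July 31, 1942 -> 25 left
July 1942: 31 - 25 = 6 -> lands on July 6

Result: 1942-07-06


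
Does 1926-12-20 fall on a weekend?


Anchor: Jan 1, 1926. With p = 1926 - 1 = 1925: (p + p//4 - p//100 + p//400) mod 7 = (1925 + 481 - 19 + 4) mod 7 = 2391 mod 7 = 4 -> Friday (Mon=0 ... Sun=6)
Day of year: 354; offset = 353
Weekday index = (4 + 353) mod 7 = 0 -> Monday
Weekend days: Saturday, Sunday

No


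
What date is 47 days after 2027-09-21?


Start: 2027-09-21, add 47 days
September 2027 has 30 days: 30 - 21 = 9 days to September 30 -> 38 left
October 2027 has 31 days -> 7 left
November 2027: 7 <= 30 -> lands on November 7

Result: 2027-11-07


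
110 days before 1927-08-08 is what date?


Start: 1927-08-08, subtract 110 days
Back 8 days from August 8 reaches July 31, 1927 -> 102 left
July 1927 has 31 days -> back to June 30, 1927 -> 71 left
June 1927 has 30 days -> back to May 31, 1927 -> 41 left
May 1927 has 31 days -> back to April 30, 1927 -> 10 left
April 1927: 30 - 10 = 20 -> lands on April 20

Result: 1927-04-20


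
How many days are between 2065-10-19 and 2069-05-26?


From 2065-10-19 to 2069-05-26
2065-10-19: days before October = 31 + 28 + 31 + 30 + 31 + 30 + 31 + 31 + 30 = 273 (2065 is not a leap year); day of year = 273 + 19 = 292
2069-05-26: days before May = 31 + 28 + 31 + 30 = 120 (2069 is not a leap year); day of year = 120 + 26 = 146
Rest of 2065: 365 - 292 = 73
Full years 2066 (365), 2067 (365), 2068 (366): 1096
Total = 73 + 1096 + 146 = 1315

1315 days


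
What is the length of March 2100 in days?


March 2100

31 days


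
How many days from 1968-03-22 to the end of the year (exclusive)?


Day of year: 82 of 366
Remaining = 366 - 82

284 days


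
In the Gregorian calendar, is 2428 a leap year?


Gregorian leap year rule: divisible by 4, but not by 100, unless also by 400.
2428 is divisible by 4 but not 100 -> leap year

Yes


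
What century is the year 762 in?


Century = (year - 1) // 100 + 1
= (762 - 1) // 100 + 1
= 761 // 100 + 1
= 7 + 1

8th century


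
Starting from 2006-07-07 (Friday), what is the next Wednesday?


Current: Friday
Target: Wednesday
Days ahead: 5

Next Wednesday: 2006-07-12


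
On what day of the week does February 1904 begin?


Target: February 1, 1904
Anchor: Jan 1, 1904. With p = 1904 - 1 = 1903: (p + p//4 - p//100 + p//400) mod 7 = (1903 + 475 - 19 + 4) mod 7 = 2363 mod 7 = 4 -> Friday (Mon=0 ... Sun=6)
Days before February (Jan): 31 days
Weekday index = (4 + 31) mod 7 = 0

Monday


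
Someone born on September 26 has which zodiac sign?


Date: September 26
Conventional tropical zodiac dates: Libra from September 23 onward; Scorpio starts October 23
September 26 falls within the Libra range

Libra


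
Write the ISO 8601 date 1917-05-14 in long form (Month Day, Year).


ISO 1917-05-14 parses as year=1917, month=05, day=14
Month 5 -> May

May 14, 1917


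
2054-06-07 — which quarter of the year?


Month: June (month 6)
Q1: Jan-Mar, Q2: Apr-Jun, Q3: Jul-Sep, Q4: Oct-Dec

Q2


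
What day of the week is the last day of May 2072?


May 2072 has 31 days
Anchor: Jan 1, 2072. With p = 2072 - 1 = 2071: (p + p//4 - p//100 + p//400) mod 7 = (2071 + 517 - 20 + 5) mod 7 = 2573 mod 7 = 4 -> Friday (Mon=0 ... Sun=6)
Days before May (Jan-Apr): 121; May 1 index = (4 + 121) mod 7 = 6 -> Sunday
Last day offset: 31 - 1 = 30 days
Weekday index = (6 + 30) mod 7 = 1

Tuesday, May 31
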